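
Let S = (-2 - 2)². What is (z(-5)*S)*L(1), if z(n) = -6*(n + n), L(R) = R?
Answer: 960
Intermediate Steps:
z(n) = -12*n
S = 16 (S = (-4)² = 16)
(z(-5)*S)*L(1) = (-12*(-5)*16)*1 = (60*16)*1 = 960*1 = 960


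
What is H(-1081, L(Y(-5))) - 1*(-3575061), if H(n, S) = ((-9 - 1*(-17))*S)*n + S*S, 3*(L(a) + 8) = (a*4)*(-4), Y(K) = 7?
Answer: 35722429/9 ≈ 3.9692e+6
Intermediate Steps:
L(a) = -8 - 16*a/3 (L(a) = -8 + ((a*4)*(-4))/3 = -8 + ((4*a)*(-4))/3 = -8 + (-16*a)/3 = -8 - 16*a/3)
H(n, S) = S² + 8*S*n (H(n, S) = ((-9 + 17)*S)*n + S² = (8*S)*n + S² = 8*S*n + S² = S² + 8*S*n)
H(-1081, L(Y(-5))) - 1*(-3575061) = (-8 - 16/3*7)*((-8 - 16/3*7) + 8*(-1081)) - 1*(-3575061) = (-8 - 112/3)*((-8 - 112/3) - 8648) + 3575061 = -136*(-136/3 - 8648)/3 + 3575061 = -136/3*(-26080/3) + 3575061 = 3546880/9 + 3575061 = 35722429/9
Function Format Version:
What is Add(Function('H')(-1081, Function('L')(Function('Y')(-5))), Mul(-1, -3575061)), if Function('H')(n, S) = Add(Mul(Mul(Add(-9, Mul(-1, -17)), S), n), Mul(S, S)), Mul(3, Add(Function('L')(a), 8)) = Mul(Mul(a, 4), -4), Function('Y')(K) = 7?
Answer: Rational(35722429, 9) ≈ 3.9692e+6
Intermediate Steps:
Function('L')(a) = Add(-8, Mul(Rational(-16, 3), a)) (Function('L')(a) = Add(-8, Mul(Rational(1, 3), Mul(Mul(a, 4), -4))) = Add(-8, Mul(Rational(1, 3), Mul(Mul(4, a), -4))) = Add(-8, Mul(Rational(1, 3), Mul(-16, a))) = Add(-8, Mul(Rational(-16, 3), a)))
Function('H')(n, S) = Add(Pow(S, 2), Mul(8, S, n)) (Function('H')(n, S) = Add(Mul(Mul(Add(-9, 17), S), n), Pow(S, 2)) = Add(Mul(Mul(8, S), n), Pow(S, 2)) = Add(Mul(8, S, n), Pow(S, 2)) = Add(Pow(S, 2), Mul(8, S, n)))
Add(Function('H')(-1081, Function('L')(Function('Y')(-5))), Mul(-1, -3575061)) = Add(Mul(Add(-8, Mul(Rational(-16, 3), 7)), Add(Add(-8, Mul(Rational(-16, 3), 7)), Mul(8, -1081))), Mul(-1, -3575061)) = Add(Mul(Add(-8, Rational(-112, 3)), Add(Add(-8, Rational(-112, 3)), -8648)), 3575061) = Add(Mul(Rational(-136, 3), Add(Rational(-136, 3), -8648)), 3575061) = Add(Mul(Rational(-136, 3), Rational(-26080, 3)), 3575061) = Add(Rational(3546880, 9), 3575061) = Rational(35722429, 9)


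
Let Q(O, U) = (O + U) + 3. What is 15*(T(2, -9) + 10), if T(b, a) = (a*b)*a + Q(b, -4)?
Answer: 2595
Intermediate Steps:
Q(O, U) = 3 + O + U
T(b, a) = -1 + b + b*a**2 (T(b, a) = (a*b)*a + (3 + b - 4) = b*a**2 + (-1 + b) = -1 + b + b*a**2)
15*(T(2, -9) + 10) = 15*((-1 + 2 + 2*(-9)**2) + 10) = 15*((-1 + 2 + 2*81) + 10) = 15*((-1 + 2 + 162) + 10) = 15*(163 + 10) = 15*173 = 2595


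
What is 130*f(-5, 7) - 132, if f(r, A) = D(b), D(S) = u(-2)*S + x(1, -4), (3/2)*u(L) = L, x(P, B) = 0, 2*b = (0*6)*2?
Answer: -132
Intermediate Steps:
b = 0 (b = ((0*6)*2)/2 = (0*2)/2 = (½)*0 = 0)
u(L) = 2*L/3
D(S) = -4*S/3 (D(S) = ((⅔)*(-2))*S + 0 = -4*S/3 + 0 = -4*S/3)
f(r, A) = 0 (f(r, A) = -4/3*0 = 0)
130*f(-5, 7) - 132 = 130*0 - 132 = 0 - 132 = -132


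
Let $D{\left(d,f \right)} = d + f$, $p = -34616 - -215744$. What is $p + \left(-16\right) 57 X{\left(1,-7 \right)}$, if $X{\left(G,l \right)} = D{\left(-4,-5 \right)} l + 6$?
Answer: $118200$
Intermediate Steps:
$p = 181128$ ($p = -34616 + 215744 = 181128$)
$X{\left(G,l \right)} = 6 - 9 l$ ($X{\left(G,l \right)} = \left(-4 - 5\right) l + 6 = - 9 l + 6 = 6 - 9 l$)
$p + \left(-16\right) 57 X{\left(1,-7 \right)} = 181128 + \left(-16\right) 57 \left(6 - -63\right) = 181128 - 912 \left(6 + 63\right) = 181128 - 62928 = 118200$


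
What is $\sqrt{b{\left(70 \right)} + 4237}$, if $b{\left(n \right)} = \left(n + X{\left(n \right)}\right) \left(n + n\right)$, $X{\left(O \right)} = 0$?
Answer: $\sqrt{14037} \approx 118.48$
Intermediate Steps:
$b{\left(n \right)} = 2 n^{2}$ ($b{\left(n \right)} = \left(n + 0\right) \left(n + n\right) = n 2 n = 2 n^{2}$)
$\sqrt{b{\left(70 \right)} + 4237} = \sqrt{2 \cdot 70^{2} + 4237} = \sqrt{2 \cdot 4900 + 4237} = \sqrt{9800 + 4237} = \sqrt{14037}$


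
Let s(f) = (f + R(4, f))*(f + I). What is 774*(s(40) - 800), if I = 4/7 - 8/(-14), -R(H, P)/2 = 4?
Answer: 2798784/7 ≈ 3.9983e+5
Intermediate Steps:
R(H, P) = -8 (R(H, P) = -2*4 = -8)
I = 8/7 (I = 4*(1/7) - 8*(-1/14) = 4/7 + 4/7 = 8/7 ≈ 1.1429)
s(f) = (-8 + f)*(8/7 + f) (s(f) = (f - 8)*(f + 8/7) = (-8 + f)*(8/7 + f))
774*(s(40) - 800) = 774*((-64/7 + 40**2 - 48/7*40) - 800) = 774*((-64/7 + 1600 - 1920/7) - 800) = 774*(9216/7 - 800) = 774*(3616/7) = 2798784/7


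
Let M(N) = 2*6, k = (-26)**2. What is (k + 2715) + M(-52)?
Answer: 3403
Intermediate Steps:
k = 676
M(N) = 12
(k + 2715) + M(-52) = (676 + 2715) + 12 = 3391 + 12 = 3403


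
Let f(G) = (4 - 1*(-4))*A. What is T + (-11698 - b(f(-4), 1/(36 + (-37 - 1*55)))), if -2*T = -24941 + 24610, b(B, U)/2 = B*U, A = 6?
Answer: -161431/14 ≈ -11531.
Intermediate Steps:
f(G) = 48 (f(G) = (4 - 1*(-4))*6 = (4 + 4)*6 = 8*6 = 48)
b(B, U) = 2*B*U (b(B, U) = 2*(B*U) = 2*B*U)
T = 331/2 (T = -(-24941 + 24610)/2 = -½*(-331) = 331/2 ≈ 165.50)
T + (-11698 - b(f(-4), 1/(36 + (-37 - 1*55)))) = 331/2 + (-11698 - 2*48/(36 + (-37 - 1*55))) = 331/2 + (-11698 - 2*48/(36 + (-37 - 55))) = 331/2 + (-11698 - 2*48/(36 - 92)) = 331/2 + (-11698 - 2*48/(-56)) = 331/2 + (-11698 - 2*48*(-1)/56) = 331/2 + (-11698 - 1*(-12/7)) = 331/2 + (-11698 + 12/7) = 331/2 - 81874/7 = -161431/14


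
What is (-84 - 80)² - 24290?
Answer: 2606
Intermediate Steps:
(-84 - 80)² - 24290 = (-164)² - 24290 = 26896 - 24290 = 2606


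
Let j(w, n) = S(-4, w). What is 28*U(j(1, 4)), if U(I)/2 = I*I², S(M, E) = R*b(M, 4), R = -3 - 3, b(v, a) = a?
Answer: -774144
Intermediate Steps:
R = -6
S(M, E) = -24 (S(M, E) = -6*4 = -24)
j(w, n) = -24
U(I) = 2*I³ (U(I) = 2*(I*I²) = 2*I³)
28*U(j(1, 4)) = 28*(2*(-24)³) = 28*(2*(-13824)) = 28*(-27648) = -774144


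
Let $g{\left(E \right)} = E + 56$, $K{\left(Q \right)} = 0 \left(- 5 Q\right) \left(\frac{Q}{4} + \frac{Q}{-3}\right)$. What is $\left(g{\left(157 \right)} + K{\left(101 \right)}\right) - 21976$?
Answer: $-21763$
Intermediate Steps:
$K{\left(Q \right)} = 0$ ($K{\left(Q \right)} = 0 \left(Q \frac{1}{4} + Q \left(- \frac{1}{3}\right)\right) = 0 \left(\frac{Q}{4} - \frac{Q}{3}\right) = 0 \left(- \frac{Q}{12}\right) = 0$)
$g{\left(E \right)} = 56 + E$
$\left(g{\left(157 \right)} + K{\left(101 \right)}\right) - 21976 = \left(\left(56 + 157\right) + 0\right) - 21976 = \left(213 + 0\right) - 21976 = 213 - 21976 = -21763$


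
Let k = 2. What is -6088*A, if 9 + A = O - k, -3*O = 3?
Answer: 73056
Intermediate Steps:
O = -1 (O = -⅓*3 = -1)
A = -12 (A = -9 + (-1 - 1*2) = -9 + (-1 - 2) = -9 - 3 = -12)
-6088*A = -6088*(-12) = 73056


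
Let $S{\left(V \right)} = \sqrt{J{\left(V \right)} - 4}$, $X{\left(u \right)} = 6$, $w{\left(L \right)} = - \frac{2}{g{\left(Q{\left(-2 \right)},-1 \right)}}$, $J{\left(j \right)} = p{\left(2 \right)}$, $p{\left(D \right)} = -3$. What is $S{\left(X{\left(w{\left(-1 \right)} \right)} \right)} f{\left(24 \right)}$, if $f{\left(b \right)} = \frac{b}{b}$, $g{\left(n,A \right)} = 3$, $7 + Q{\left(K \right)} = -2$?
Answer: $i \sqrt{7} \approx 2.6458 i$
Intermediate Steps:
$Q{\left(K \right)} = -9$ ($Q{\left(K \right)} = -7 - 2 = -9$)
$J{\left(j \right)} = -3$
$w{\left(L \right)} = - \frac{2}{3}$
$f{\left(b \right)} = 1$
$S{\left(V \right)} = i \sqrt{7}$ ($S{\left(V \right)} = \sqrt{-3 - 4} = \sqrt{-7} = i \sqrt{7}$)
$S{\left(X{\left(w{\left(-1 \right)} \right)} \right)} f{\left(24 \right)} = i \sqrt{7} \cdot 1 = i \sqrt{7}$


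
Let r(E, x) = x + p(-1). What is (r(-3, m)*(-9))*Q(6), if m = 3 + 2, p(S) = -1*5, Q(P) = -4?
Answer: 0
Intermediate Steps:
p(S) = -5
m = 5
r(E, x) = -5 + x (r(E, x) = x - 5 = -5 + x)
(r(-3, m)*(-9))*Q(6) = ((-5 + 5)*(-9))*(-4) = (0*(-9))*(-4) = 0*(-4) = 0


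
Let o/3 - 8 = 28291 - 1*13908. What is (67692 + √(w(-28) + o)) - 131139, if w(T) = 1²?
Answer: -63447 + √43174 ≈ -63239.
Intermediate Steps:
w(T) = 1
o = 43173 (o = 24 + 3*(28291 - 1*13908) = 24 + 3*(28291 - 13908) = 24 + 3*14383 = 24 + 43149 = 43173)
(67692 + √(w(-28) + o)) - 131139 = (67692 + √(1 + 43173)) - 131139 = (67692 + √43174) - 131139 = -63447 + √43174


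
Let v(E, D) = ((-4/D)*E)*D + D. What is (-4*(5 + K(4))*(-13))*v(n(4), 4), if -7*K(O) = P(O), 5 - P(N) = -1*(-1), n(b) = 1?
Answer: 0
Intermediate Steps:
P(N) = 4 (P(N) = 5 - (-1)*(-1) = 5 - 1*1 = 5 - 1 = 4)
v(E, D) = D - 4*E (v(E, D) = (-4*E/D)*D + D = -4*E + D = D - 4*E)
K(O) = -4/7 (K(O) = -⅐*4 = -4/7)
(-4*(5 + K(4))*(-13))*v(n(4), 4) = (-4*(5 - 4/7)*(-13))*(4 - 4*1) = (-4*31/7*(-13))*(4 - 4) = -124/7*(-13)*0 = (1612/7)*0 = 0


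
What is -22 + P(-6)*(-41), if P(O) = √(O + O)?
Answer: -22 - 82*I*√3 ≈ -22.0 - 142.03*I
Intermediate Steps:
P(O) = √2*√O (P(O) = √(2*O) = √2*√O)
-22 + P(-6)*(-41) = -22 + (√2*√(-6))*(-41) = -22 + (√2*(I*√6))*(-41) = -22 + (2*I*√3)*(-41) = -22 - 82*I*√3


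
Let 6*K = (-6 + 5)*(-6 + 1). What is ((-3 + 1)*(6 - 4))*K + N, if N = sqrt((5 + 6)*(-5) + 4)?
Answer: -10/3 + I*sqrt(51) ≈ -3.3333 + 7.1414*I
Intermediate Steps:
K = 5/6 (K = ((-6 + 5)*(-6 + 1))/6 = (-1*(-5))/6 = (1/6)*5 = 5/6 ≈ 0.83333)
N = I*sqrt(51) (N = sqrt(11*(-5) + 4) = sqrt(-55 + 4) = sqrt(-51) = I*sqrt(51) ≈ 7.1414*I)
((-3 + 1)*(6 - 4))*K + N = ((-3 + 1)*(6 - 4))*(5/6) + I*sqrt(51) = -2*2*(5/6) + I*sqrt(51) = -4*5/6 + I*sqrt(51) = -10/3 + I*sqrt(51)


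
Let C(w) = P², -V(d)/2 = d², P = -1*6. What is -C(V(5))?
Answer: -36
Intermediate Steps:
P = -6
V(d) = -2*d²
C(w) = 36 (C(w) = (-6)² = 36)
-C(V(5)) = -1*36 = -36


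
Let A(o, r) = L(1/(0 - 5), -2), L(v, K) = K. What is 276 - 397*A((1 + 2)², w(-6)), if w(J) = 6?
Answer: 1070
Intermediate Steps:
A(o, r) = -2
276 - 397*A((1 + 2)², w(-6)) = 276 - 397*(-2) = 276 + 794 = 1070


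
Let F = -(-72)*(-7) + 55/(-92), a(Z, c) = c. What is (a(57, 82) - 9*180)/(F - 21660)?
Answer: 141496/2039143 ≈ 0.069390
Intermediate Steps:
F = -46423/92 (F = -18*28 + 55*(-1/92) = -504 - 55/92 = -46423/92 ≈ -504.60)
(a(57, 82) - 9*180)/(F - 21660) = (82 - 9*180)/(-46423/92 - 21660) = (82 - 1620)/(-2039143/92) = -1538*(-92/2039143) = 141496/2039143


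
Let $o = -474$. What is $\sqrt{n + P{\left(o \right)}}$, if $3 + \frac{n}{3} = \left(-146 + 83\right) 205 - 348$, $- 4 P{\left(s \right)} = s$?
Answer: $\frac{i \sqrt{158718}}{2} \approx 199.2 i$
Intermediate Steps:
$P{\left(s \right)} = - \frac{s}{4}$
$n = -39798$ ($n = -9 + 3 \left(\left(-146 + 83\right) 205 - 348\right) = -9 + 3 \left(\left(-63\right) 205 - 348\right) = -9 + 3 \left(-12915 - 348\right) = -9 + 3 \left(-13263\right) = -9 - 39789 = -39798$)
$\sqrt{n + P{\left(o \right)}} = \sqrt{-39798 - - \frac{237}{2}} = \sqrt{-39798 + \frac{237}{2}} = \sqrt{- \frac{79359}{2}} = \frac{i \sqrt{158718}}{2}$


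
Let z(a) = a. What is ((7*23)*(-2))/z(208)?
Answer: -161/104 ≈ -1.5481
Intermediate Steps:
((7*23)*(-2))/z(208) = ((7*23)*(-2))/208 = (161*(-2))*(1/208) = -322*1/208 = -161/104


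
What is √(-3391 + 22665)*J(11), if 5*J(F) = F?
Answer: 11*√19274/5 ≈ 305.43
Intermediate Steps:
J(F) = F/5
√(-3391 + 22665)*J(11) = √(-3391 + 22665)*((⅕)*11) = √19274*(11/5) = 11*√19274/5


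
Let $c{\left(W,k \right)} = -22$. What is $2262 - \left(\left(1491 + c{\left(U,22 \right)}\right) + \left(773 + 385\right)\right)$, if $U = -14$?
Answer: $-365$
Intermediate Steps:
$2262 - \left(\left(1491 + c{\left(U,22 \right)}\right) + \left(773 + 385\right)\right) = 2262 - \left(\left(1491 - 22\right) + \left(773 + 385\right)\right) = 2262 - \left(1469 + 1158\right) = 2262 - 2627 = -365$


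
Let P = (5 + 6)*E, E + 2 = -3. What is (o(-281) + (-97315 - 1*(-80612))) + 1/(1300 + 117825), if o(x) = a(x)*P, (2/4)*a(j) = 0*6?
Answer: -1989744874/119125 ≈ -16703.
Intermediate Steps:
E = -5 (E = -2 - 3 = -5)
a(j) = 0 (a(j) = 2*(0*6) = 2*0 = 0)
P = -55 (P = (5 + 6)*(-5) = 11*(-5) = -55)
o(x) = 0 (o(x) = 0*(-55) = 0)
(o(-281) + (-97315 - 1*(-80612))) + 1/(1300 + 117825) = (0 + (-97315 - 1*(-80612))) + 1/(1300 + 117825) = (0 + (-97315 + 80612)) + 1/119125 = (0 - 16703) + 1/119125 = -16703 + 1/119125 = -1989744874/119125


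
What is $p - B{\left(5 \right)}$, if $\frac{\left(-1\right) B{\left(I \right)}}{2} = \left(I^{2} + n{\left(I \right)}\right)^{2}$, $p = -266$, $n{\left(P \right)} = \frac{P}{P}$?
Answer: $1086$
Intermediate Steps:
$n{\left(P \right)} = 1$
$B{\left(I \right)} = - 2 \left(1 + I^{2}\right)^{2}$ ($B{\left(I \right)} = - 2 \left(I^{2} + 1\right)^{2} = - 2 \left(1 + I^{2}\right)^{2}$)
$p - B{\left(5 \right)} = -266 - - 2 \left(1 + 5^{2}\right)^{2} = -266 - - 2 \left(1 + 25\right)^{2} = -266 - - 2 \cdot 26^{2} = -266 - \left(-2\right) 676 = -266 - -1352 = -266 + 1352 = 1086$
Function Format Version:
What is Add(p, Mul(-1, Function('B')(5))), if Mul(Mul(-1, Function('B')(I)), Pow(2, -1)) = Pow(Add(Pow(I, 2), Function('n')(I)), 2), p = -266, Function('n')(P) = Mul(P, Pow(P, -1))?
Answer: 1086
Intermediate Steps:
Function('n')(P) = 1
Function('B')(I) = Mul(-2, Pow(Add(1, Pow(I, 2)), 2)) (Function('B')(I) = Mul(-2, Pow(Add(Pow(I, 2), 1), 2)) = Mul(-2, Pow(Add(1, Pow(I, 2)), 2)))
Add(p, Mul(-1, Function('B')(5))) = Add(-266, Mul(-1, Mul(-2, Pow(Add(1, Pow(5, 2)), 2)))) = Add(-266, Mul(-1, Mul(-2, Pow(Add(1, 25), 2)))) = Add(-266, Mul(-1, Mul(-2, Pow(26, 2)))) = Add(-266, Mul(-1, Mul(-2, 676))) = Add(-266, Mul(-1, -1352)) = Add(-266, 1352) = 1086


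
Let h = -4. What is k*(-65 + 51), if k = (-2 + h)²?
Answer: -504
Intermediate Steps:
k = 36 (k = (-2 - 4)² = (-6)² = 36)
k*(-65 + 51) = 36*(-65 + 51) = 36*(-14) = -504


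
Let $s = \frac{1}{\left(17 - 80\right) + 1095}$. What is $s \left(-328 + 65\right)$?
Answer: $- \frac{263}{1032} \approx -0.25485$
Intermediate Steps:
$s = \frac{1}{1032}$ ($s = \frac{1}{\left(17 - 80\right) + 1095} = \frac{1}{-63 + 1095} = \frac{1}{1032} \approx 0.00096899$)
$s \left(-328 + 65\right) = \frac{-328 + 65}{1032} = \frac{1}{1032} \left(-263\right) = - \frac{263}{1032}$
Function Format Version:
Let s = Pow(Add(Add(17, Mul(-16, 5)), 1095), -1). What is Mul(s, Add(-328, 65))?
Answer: Rational(-263, 1032) ≈ -0.25485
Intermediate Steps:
s = Rational(1, 1032) (s = Pow(Add(Add(17, -80), 1095), -1) = Pow(Add(-63, 1095), -1) = Pow(1032, -1) = Rational(1, 1032) ≈ 0.00096899)
Mul(s, Add(-328, 65)) = Mul(Rational(1, 1032), Add(-328, 65)) = Mul(Rational(1, 1032), -263) = Rational(-263, 1032)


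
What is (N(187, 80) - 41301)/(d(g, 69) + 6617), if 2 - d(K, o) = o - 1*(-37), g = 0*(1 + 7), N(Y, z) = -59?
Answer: -41360/6513 ≈ -6.3504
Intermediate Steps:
g = 0 (g = 0*8 = 0)
d(K, o) = -35 - o (d(K, o) = 2 - (o - 1*(-37)) = 2 - (o + 37) = 2 - (37 + o) = 2 + (-37 - o) = -35 - o)
(N(187, 80) - 41301)/(d(g, 69) + 6617) = (-59 - 41301)/((-35 - 1*69) + 6617) = -41360/((-35 - 69) + 6617) = -41360/(-104 + 6617) = -41360/6513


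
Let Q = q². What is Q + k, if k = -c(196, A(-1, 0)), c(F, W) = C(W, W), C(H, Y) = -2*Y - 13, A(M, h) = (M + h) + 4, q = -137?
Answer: 18788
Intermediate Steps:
A(M, h) = 4 + M + h
C(H, Y) = -13 - 2*Y
c(F, W) = -13 - 2*W
k = 19 (k = -(-13 - 2*(4 - 1 + 0)) = -(-13 - 2*3) = -(-13 - 6) = -1*(-19) = 19)
Q = 18769 (Q = (-137)² = 18769)
Q + k = 18769 + 19 = 18788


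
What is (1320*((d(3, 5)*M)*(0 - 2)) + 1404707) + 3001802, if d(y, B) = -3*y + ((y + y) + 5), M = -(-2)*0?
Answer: 4406509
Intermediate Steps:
M = 0 (M = -1*0 = 0)
d(y, B) = 5 - y (d(y, B) = -3*y + (2*y + 5) = -3*y + (5 + 2*y) = 5 - y)
(1320*((d(3, 5)*M)*(0 - 2)) + 1404707) + 3001802 = (1320*(((5 - 1*3)*0)*(0 - 2)) + 1404707) + 3001802 = (1320*(((5 - 3)*0)*(-2)) + 1404707) + 3001802 = (1320*((2*0)*(-2)) + 1404707) + 3001802 = (1320*(0*(-2)) + 1404707) + 3001802 = (1320*0 + 1404707) + 3001802 = (0 + 1404707) + 3001802 = 1404707 + 3001802 = 4406509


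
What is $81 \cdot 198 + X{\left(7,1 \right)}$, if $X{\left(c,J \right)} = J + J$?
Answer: $16040$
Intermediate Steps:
$X{\left(c,J \right)} = 2 J$
$81 \cdot 198 + X{\left(7,1 \right)} = 81 \cdot 198 + 2 \cdot 1 = 16038 + 2 = 16040$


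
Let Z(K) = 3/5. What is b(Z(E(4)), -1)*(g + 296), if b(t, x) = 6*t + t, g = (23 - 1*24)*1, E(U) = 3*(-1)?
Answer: 1239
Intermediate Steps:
E(U) = -3
g = -1 (g = (23 - 24)*1 = -1*1 = -1)
Z(K) = 3/5 (Z(K) = 3*(1/5) = 3/5)
b(t, x) = 7*t
b(Z(E(4)), -1)*(g + 296) = (7*(3/5))*(-1 + 296) = (21/5)*295 = 1239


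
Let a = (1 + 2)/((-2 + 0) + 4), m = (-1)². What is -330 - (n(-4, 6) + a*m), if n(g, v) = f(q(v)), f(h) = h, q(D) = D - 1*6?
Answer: -663/2 ≈ -331.50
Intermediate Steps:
q(D) = -6 + D (q(D) = D - 6 = -6 + D)
n(g, v) = -6 + v
m = 1
a = 3/2 (a = 3/(-2 + 4) = 3/2 ≈ 1.5000)
-330 - (n(-4, 6) + a*m) = -330 - ((-6 + 6) + (3/2)*1) = -330 - (0 + 3/2) = -330 - 1*3/2 = -330 - 3/2 = -663/2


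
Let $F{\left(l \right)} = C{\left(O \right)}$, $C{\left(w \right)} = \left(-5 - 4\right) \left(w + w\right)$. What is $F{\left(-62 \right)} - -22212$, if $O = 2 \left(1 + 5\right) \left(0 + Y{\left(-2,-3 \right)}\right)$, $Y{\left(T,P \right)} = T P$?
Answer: $20916$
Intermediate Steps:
$Y{\left(T,P \right)} = P T$
$O = 72$ ($O = 2 \left(1 + 5\right) \left(0 - -6\right) = 2 \cdot 6 \left(0 + 6\right) = 2 \cdot 6 \cdot 6 = 2 \cdot 36 = 72$)
$C{\left(w \right)} = - 18 w$ ($C{\left(w \right)} = - 9 \cdot 2 w = - 18 w$)
$F{\left(l \right)} = -1296$ ($F{\left(l \right)} = \left(-18\right) 72 = -1296$)
$F{\left(-62 \right)} - -22212 = -1296 - -22212 = -1296 + 22212 = 20916$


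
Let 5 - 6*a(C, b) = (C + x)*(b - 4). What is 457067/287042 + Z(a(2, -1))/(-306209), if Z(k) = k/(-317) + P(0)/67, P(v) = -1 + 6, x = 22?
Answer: 4458852785543908/2800197880501413 ≈ 1.5923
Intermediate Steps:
P(v) = 5
a(C, b) = 5/6 - (-4 + b)*(22 + C)/6 (a(C, b) = 5/6 - (C + 22)*(b - 4)/6 = 5/6 - (22 + C)*(-4 + b)/6 = 5/6 - (-4 + b)*(22 + C)/6)
Z(k) = 5/67 - k/317 (Z(k) = k/(-317) + 5/67 = k*(-1/317) + 5*(1/67) = -k/317 + 5/67 = 5/67 - k/317)
457067/287042 + Z(a(2, -1))/(-306209) = 457067/287042 + (5/67 - (31/2 - 11/3*(-1) + (2/3)*2 - 1/6*2*(-1))/317)/(-306209) = 457067*(1/287042) + (5/67 - (31/2 + 11/3 + 4/3 + 1/3)/317)*(-1/306209) = 457067/287042 + (5/67 - 1/317*125/6)*(-1/306209) = 457067/287042 + (5/67 - 125/1902)*(-1/306209) = 457067/287042 + (1135/127434)*(-1/306209) = 457067/287042 - 1135/39021437706 = 4458852785543908/2800197880501413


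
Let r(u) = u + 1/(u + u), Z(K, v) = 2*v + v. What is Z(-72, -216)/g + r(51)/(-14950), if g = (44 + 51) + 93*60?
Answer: -40706489/346152300 ≈ -0.11760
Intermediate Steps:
Z(K, v) = 3*v
r(u) = u + 1/(2*u)
g = 5675 (g = 95 + 5580 = 5675)
Z(-72, -216)/g + r(51)/(-14950) = (3*(-216))/5675 + (51 + (½)/51)/(-14950) = -648*1/5675 + (51 + (½)*(1/51))*(-1/14950) = -648/5675 + (51 + 1/102)*(-1/14950) = -648/5675 + (5203/102)*(-1/14950) = -648/5675 - 5203/1524900 = -40706489/346152300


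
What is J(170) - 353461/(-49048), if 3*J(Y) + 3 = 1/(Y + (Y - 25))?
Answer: 287719333/46350360 ≈ 6.2075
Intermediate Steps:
J(Y) = -1 + 1/(3*(-25 + 2*Y)) (J(Y) = -1 + 1/(3*(Y + (Y - 25))) = -1 + 1/(3*(Y + (-25 + Y))) = -1 + 1/(3*(-25 + 2*Y)))
J(170) - 353461/(-49048) = 2*(38 - 3*170)/(3*(-25 + 2*170)) - 353461/(-49048) = 2*(38 - 510)/(3*(-25 + 340)) - 353461*(-1)/49048 = (⅔)*(-472)/315 - 1*(-353461/49048) = (⅔)*(1/315)*(-472) + 353461/49048 = -944/945 + 353461/49048 = 287719333/46350360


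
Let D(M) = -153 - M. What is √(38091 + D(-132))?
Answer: 9*√470 ≈ 195.12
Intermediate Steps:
√(38091 + D(-132)) = √(38091 + (-153 - 1*(-132))) = √(38091 + (-153 + 132)) = √(38091 - 21) = √38070 = 9*√470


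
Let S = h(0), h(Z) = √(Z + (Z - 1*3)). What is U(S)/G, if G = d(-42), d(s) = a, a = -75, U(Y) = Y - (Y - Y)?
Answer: -I*√3/75 ≈ -0.023094*I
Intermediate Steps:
h(Z) = √(-3 + 2*Z) (h(Z) = √(Z + (Z - 3)) = √(Z + (-3 + Z)) = √(-3 + 2*Z))
S = I*√3 (S = √(-3 + 2*0) = √(-3 + 0) = √(-3) = I*√3 ≈ 1.732*I)
U(Y) = Y (U(Y) = Y - 1*0 = Y + 0 = Y)
d(s) = -75
G = -75
U(S)/G = (I*√3)/(-75) = (I*√3)*(-1/75) = -I*√3/75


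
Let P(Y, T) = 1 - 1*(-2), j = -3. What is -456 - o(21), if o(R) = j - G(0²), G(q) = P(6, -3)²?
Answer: -444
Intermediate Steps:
P(Y, T) = 3 (P(Y, T) = 1 + 2 = 3)
G(q) = 9 (G(q) = 3² = 9)
o(R) = -12 (o(R) = -3 - 1*9 = -3 - 9 = -12)
-456 - o(21) = -456 - 1*(-12) = -456 + 12 = -444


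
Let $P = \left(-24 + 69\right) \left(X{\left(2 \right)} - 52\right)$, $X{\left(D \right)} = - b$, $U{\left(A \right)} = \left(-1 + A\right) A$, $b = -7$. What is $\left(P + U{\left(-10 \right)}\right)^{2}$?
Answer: $3667225$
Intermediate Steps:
$U{\left(A \right)} = A \left(-1 + A\right)$
$X{\left(D \right)} = 7$ ($X{\left(D \right)} = \left(-1\right) \left(-7\right) = 7$)
$P = -2025$ ($P = \left(-24 + 69\right) \left(7 - 52\right) = 45 \left(-45\right) = -2025$)
$\left(P + U{\left(-10 \right)}\right)^{2} = \left(-2025 - 10 \left(-1 - 10\right)\right)^{2} = \left(-2025 - -110\right)^{2} = \left(-2025 + 110\right)^{2} = \left(-1915\right)^{2} = 3667225$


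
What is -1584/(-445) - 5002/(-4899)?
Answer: 9985906/2180055 ≈ 4.5806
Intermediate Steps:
-1584/(-445) - 5002/(-4899) = -1584*(-1/445) - 5002*(-1/4899) = 1584/445 + 5002/4899 = 9985906/2180055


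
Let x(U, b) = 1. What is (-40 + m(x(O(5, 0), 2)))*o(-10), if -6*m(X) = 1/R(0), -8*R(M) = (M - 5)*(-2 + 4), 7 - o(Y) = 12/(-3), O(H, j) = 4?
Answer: -6622/15 ≈ -441.47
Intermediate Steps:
o(Y) = 11 (o(Y) = 7 - 12/(-3) = 7 - 12*(-1)/3 = 7 - 1*(-4) = 7 + 4 = 11)
R(M) = 5/4 - M/4 (R(M) = -(M - 5)*(-2 + 4)/8 = -(-5 + M)*2/8 = -(-10 + 2*M)/8 = 5/4 - M/4)
m(X) = -2/15 (m(X) = -1/(6*(5/4 - ¼*0)) = -1/(6*(5/4 + 0)) = -1/(6*5/4) = -⅙*⅘ = -2/15)
(-40 + m(x(O(5, 0), 2)))*o(-10) = (-40 - 2/15)*11 = -602/15*11 = -6622/15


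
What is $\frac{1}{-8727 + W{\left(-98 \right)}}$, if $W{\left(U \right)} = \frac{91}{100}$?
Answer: $- \frac{100}{872609} \approx -0.0001146$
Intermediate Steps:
$W{\left(U \right)} = \frac{91}{100}$ ($W{\left(U \right)} = 91 \cdot \frac{1}{100} = \frac{91}{100}$)
$\frac{1}{-8727 + W{\left(-98 \right)}} = \frac{1}{-8727 + \frac{91}{100}} = \frac{1}{- \frac{872609}{100}} = - \frac{100}{872609}$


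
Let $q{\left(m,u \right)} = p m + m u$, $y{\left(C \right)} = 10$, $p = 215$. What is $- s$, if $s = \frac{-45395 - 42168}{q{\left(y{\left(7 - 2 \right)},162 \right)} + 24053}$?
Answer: $\frac{87563}{27823} \approx 3.1471$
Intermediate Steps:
$q{\left(m,u \right)} = 215 m + m u$
$s = - \frac{87563}{27823}$ ($s = \frac{-45395 - 42168}{10 \left(215 + 162\right) + 24053} = - \frac{87563}{10 \cdot 377 + 24053} = - \frac{87563}{3770 + 24053} = - \frac{87563}{27823} \approx -3.1471$)
$- s = \left(-1\right) \left(- \frac{87563}{27823}\right) = \frac{87563}{27823}$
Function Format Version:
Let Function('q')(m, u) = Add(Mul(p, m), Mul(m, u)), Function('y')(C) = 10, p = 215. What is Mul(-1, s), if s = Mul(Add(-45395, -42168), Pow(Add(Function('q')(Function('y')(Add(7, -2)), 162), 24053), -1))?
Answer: Rational(87563, 27823) ≈ 3.1471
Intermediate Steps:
Function('q')(m, u) = Add(Mul(215, m), Mul(m, u))
s = Rational(-87563, 27823) (s = Mul(Add(-45395, -42168), Pow(Add(Mul(10, Add(215, 162)), 24053), -1)) = Mul(-87563, Pow(Add(Mul(10, 377), 24053), -1)) = Mul(-87563, Pow(Add(3770, 24053), -1)) = Mul(-87563, Pow(27823, -1)) = Mul(-87563, Rational(1, 27823)) = Rational(-87563, 27823) ≈ -3.1471)
Mul(-1, s) = Mul(-1, Rational(-87563, 27823)) = Rational(87563, 27823)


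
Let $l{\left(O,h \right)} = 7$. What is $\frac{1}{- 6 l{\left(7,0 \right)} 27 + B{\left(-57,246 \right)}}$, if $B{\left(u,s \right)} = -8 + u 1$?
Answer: $- \frac{1}{1199} \approx -0.00083403$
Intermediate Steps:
$B{\left(u,s \right)} = -8 + u$
$\frac{1}{- 6 l{\left(7,0 \right)} 27 + B{\left(-57,246 \right)}} = \frac{1}{\left(-6\right) 7 \cdot 27 - 65} = \frac{1}{\left(-42\right) 27 - 65} = \frac{1}{-1134 - 65} = \frac{1}{-1199} = - \frac{1}{1199}$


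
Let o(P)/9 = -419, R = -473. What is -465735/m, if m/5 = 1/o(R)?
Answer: 351257337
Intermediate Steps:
o(P) = -3771 (o(P) = 9*(-419) = -3771)
m = -5/3771 (m = 5/(-3771) = 5*(-1/3771) = -5/3771 ≈ -0.0013259)
-465735/m = -465735/(-5/3771) = -465735*(-3771/5) = 351257337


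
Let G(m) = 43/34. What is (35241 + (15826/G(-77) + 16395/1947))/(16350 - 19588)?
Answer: -666461049/45181433 ≈ -14.751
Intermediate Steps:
G(m) = 43/34 (G(m) = 43*(1/34) = 43/34)
(35241 + (15826/G(-77) + 16395/1947))/(16350 - 19588) = (35241 + (15826/(43/34) + 16395/1947))/(16350 - 19588) = (35241 + (15826*(34/43) + 16395*(1/1947)))/(-3238) = (35241 + (538084/43 + 5465/649))*(-1/3238) = (35241 + 349451511/27907)*(-1/3238) = (1332922098/27907)*(-1/3238) = -666461049/45181433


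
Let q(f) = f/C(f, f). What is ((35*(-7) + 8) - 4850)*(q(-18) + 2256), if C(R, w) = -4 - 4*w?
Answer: -390147465/34 ≈ -1.1475e+7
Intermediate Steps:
q(f) = f/(-4 - 4*f)
((35*(-7) + 8) - 4850)*(q(-18) + 2256) = ((35*(-7) + 8) - 4850)*(-1*(-18)/(4 + 4*(-18)) + 2256) = ((-245 + 8) - 4850)*(-1*(-18)/(4 - 72) + 2256) = (-237 - 4850)*(-1*(-18)/(-68) + 2256) = -5087*(-1*(-18)*(-1/68) + 2256) = -5087*(-9/34 + 2256) = -5087*76695/34 = -390147465/34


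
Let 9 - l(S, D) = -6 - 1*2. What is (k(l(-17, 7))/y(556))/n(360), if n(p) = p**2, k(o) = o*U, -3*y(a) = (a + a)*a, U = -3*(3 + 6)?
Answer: 17/989235200 ≈ 1.7185e-8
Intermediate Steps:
U = -27 (U = -3*9 = -27)
l(S, D) = 17 (l(S, D) = 9 - (-6 - 1*2) = 9 - (-6 - 2) = 9 - 1*(-8) = 9 + 8 = 17)
y(a) = -2*a**2/3 (y(a) = -(a + a)*a/3 = -2*a*a/3 = -2*a**2/3)
k(o) = -27*o (k(o) = o*(-27) = -27*o)
(k(l(-17, 7))/y(556))/n(360) = ((-27*17)/((-2/3*556**2)))/(360**2) = -459/((-2/3*309136))/129600 = -459/(-618272/3)*(1/129600) = -459*(-3/618272)*(1/129600) = (1377/618272)*(1/129600) = 17/989235200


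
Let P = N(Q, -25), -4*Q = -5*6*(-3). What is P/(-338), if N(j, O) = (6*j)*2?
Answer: 135/169 ≈ 0.79882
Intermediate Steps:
Q = -45/2 (Q = -(-5*6)*(-3)/4 = -(-15)*(-3)/2 = -¼*90 = -45/2 ≈ -22.500)
N(j, O) = 12*j
P = -270 (P = 12*(-45/2) = -270)
P/(-338) = -270/(-338) = -270*(-1/338) = 135/169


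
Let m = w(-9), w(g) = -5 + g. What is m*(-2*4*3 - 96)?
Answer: 1680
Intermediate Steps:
m = -14 (m = -5 - 9 = -14)
m*(-2*4*3 - 96) = -14*(-2*4*3 - 96) = -14*(-8*3 - 96) = -14*(-24 - 96) = -14*(-120) = 1680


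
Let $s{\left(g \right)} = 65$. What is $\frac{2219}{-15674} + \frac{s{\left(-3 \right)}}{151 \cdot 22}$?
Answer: $- \frac{1588177}{13017257} \approx -0.12201$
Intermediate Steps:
$\frac{2219}{-15674} + \frac{s{\left(-3 \right)}}{151 \cdot 22} = \frac{2219}{-15674} + \frac{65}{151 \cdot 22} = 2219 \left(- \frac{1}{15674}\right) + \frac{65}{3322} = - \frac{2219}{15674} + 65 \cdot \frac{1}{3322} = - \frac{2219}{15674} + \frac{65}{3322} = - \frac{1588177}{13017257}$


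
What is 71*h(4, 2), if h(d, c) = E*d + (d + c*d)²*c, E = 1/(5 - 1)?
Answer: 20519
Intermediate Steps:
E = ¼ (E = 1/4 = ¼ ≈ 0.25000)
h(d, c) = d/4 + c*(d + c*d)² (h(d, c) = d/4 + (d + c*d)²*c = d/4 + c*(d + c*d)²)
71*h(4, 2) = 71*((¼)*4 + 2*4²*(1 + 2)²) = 71*(1 + 2*16*3²) = 71*(1 + 2*16*9) = 71*(1 + 288) = 71*289 = 20519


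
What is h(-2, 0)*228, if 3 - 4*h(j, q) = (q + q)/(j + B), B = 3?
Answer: 171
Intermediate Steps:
h(j, q) = ¾ - q/(2*(3 + j)) (h(j, q) = ¾ - (q + q)/(4*(j + 3)) = ¾ - 2*q/(4*(3 + j)) = ¾ - q/(2*(3 + j)))
h(-2, 0)*228 = ((9 - 2*0 + 3*(-2))/(4*(3 - 2)))*228 = ((¼)*(9 + 0 - 6)/1)*228 = ((¼)*1*3)*228 = (¾)*228 = 171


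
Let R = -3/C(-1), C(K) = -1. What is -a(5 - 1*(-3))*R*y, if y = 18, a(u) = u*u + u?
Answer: -3888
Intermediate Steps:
R = 3 (R = -3/(-1) = -3*(-1) = 3)
a(u) = u + u² (a(u) = u² + u = u + u²)
-a(5 - 1*(-3))*R*y = -((5 - 1*(-3))*(1 + (5 - 1*(-3))))*3*18 = -((5 + 3)*(1 + (5 + 3)))*3*18 = -(8*(1 + 8))*3*18 = -(8*9)*3*18 = -72*3*18 = -216*18 = -1*3888 = -3888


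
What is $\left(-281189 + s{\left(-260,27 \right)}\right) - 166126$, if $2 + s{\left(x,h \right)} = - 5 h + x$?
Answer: $-447712$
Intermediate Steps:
$s{\left(x,h \right)} = -2 + x - 5 h$ ($s{\left(x,h \right)} = -2 - \left(- x + 5 h\right) = -2 + x - 5 h$)
$\left(-281189 + s{\left(-260,27 \right)}\right) - 166126 = \left(-281189 - 397\right) - 166126 = -281586 - 166126 = -447712$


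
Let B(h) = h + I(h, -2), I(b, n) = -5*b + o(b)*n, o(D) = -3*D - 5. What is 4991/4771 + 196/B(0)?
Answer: 492513/23855 ≈ 20.646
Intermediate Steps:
o(D) = -5 - 3*D
I(b, n) = -5*b + n*(-5 - 3*b) (I(b, n) = -5*b + (-5 - 3*b)*n = -5*b + n*(-5 - 3*b))
B(h) = 10 + 2*h (B(h) = h + (-5*h - 1*(-2)*(5 + 3*h)) = h + (-5*h + (10 + 6*h)) = h + (10 + h) = 10 + 2*h)
4991/4771 + 196/B(0) = 4991/4771 + 196/(10 + 2*0) = 4991*(1/4771) + 196/(10 + 0) = 4991/4771 + 196/10 = 4991/4771 + 196*(1/10) = 4991/4771 + 98/5 = 492513/23855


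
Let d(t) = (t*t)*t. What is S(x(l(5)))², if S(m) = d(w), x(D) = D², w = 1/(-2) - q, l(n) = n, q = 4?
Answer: 531441/64 ≈ 8303.8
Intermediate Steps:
w = -9/2 (w = 1/(-2) - 1*4 = -½ - 4 = -9/2 ≈ -4.5000)
d(t) = t³ (d(t) = t²*t = t³)
S(m) = -729/8 (S(m) = (-9/2)³ = -729/8)
S(x(l(5)))² = (-729/8)² = 531441/64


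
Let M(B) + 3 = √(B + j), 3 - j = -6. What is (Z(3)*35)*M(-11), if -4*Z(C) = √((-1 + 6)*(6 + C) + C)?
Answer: 35*√3*(3 - I*√2) ≈ 181.87 - 85.732*I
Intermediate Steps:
j = 9 (j = 3 - 1*(-6) = 3 + 6 = 9)
M(B) = -3 + √(9 + B) (M(B) = -3 + √(B + 9) = -3 + √(9 + B))
Z(C) = -√(30 + 6*C)/4 (Z(C) = -√((-1 + 6)*(6 + C) + C)/4 = -√(5*(6 + C) + C)/4 = -√((30 + 5*C) + C)/4 = -√(30 + 6*C)/4)
(Z(3)*35)*M(-11) = (-√(30 + 6*3)/4*35)*(-3 + √(9 - 11)) = (-√(30 + 18)/4*35)*(-3 + √(-2)) = (-√3*35)*(-3 + I*√2) = (-35*√3)*(-3 + I*√2) = -35*√3*(-3 + I*√2)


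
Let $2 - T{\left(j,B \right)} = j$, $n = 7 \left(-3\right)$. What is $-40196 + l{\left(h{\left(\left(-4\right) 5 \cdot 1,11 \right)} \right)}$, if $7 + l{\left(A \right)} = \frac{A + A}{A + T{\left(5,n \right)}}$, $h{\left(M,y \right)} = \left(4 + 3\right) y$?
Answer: $- \frac{1487434}{37} \approx -40201.0$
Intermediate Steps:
$n = -21$
$T{\left(j,B \right)} = 2 - j$
$h{\left(M,y \right)} = 7 y$
$l{\left(A \right)} = -7 + \frac{2 A}{-3 + A}$ ($l{\left(A \right)} = -7 + \frac{A + A}{A + \left(2 - 5\right)} = -7 + \frac{2 A}{A + \left(2 - 5\right)} = -7 + \frac{2 A}{A - 3} = -7 + \frac{2 A}{-3 + A}$)
$-40196 + l{\left(h{\left(\left(-4\right) 5 \cdot 1,11 \right)} \right)} = -40196 + \frac{21 - 5 \cdot 7 \cdot 11}{-3 + 7 \cdot 11} = -40196 + \frac{21 - 385}{-3 + 77} = -40196 + \frac{21 - 385}{74} = -40196 + \frac{1}{74} \left(-364\right) = -40196 - \frac{182}{37} = - \frac{1487434}{37}$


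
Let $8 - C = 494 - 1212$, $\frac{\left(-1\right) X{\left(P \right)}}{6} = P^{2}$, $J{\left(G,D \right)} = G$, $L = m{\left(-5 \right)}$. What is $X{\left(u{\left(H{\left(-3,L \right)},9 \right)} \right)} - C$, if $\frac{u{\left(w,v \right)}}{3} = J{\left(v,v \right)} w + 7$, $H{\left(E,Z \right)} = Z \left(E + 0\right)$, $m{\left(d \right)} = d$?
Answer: $-1089582$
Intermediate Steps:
$L = -5$
$H{\left(E,Z \right)} = E Z$ ($H{\left(E,Z \right)} = Z E = E Z$)
$u{\left(w,v \right)} = 21 + 3 v w$ ($u{\left(w,v \right)} = 3 \left(v w + 7\right) = 3 \left(7 + v w\right) = 21 + 3 v w$)
$X{\left(P \right)} = - 6 P^{2}$
$C = 726$ ($C = 8 - \left(494 - 1212\right) = 8 - -718 = 8 + 718 = 726$)
$X{\left(u{\left(H{\left(-3,L \right)},9 \right)} \right)} - C = - 6 \left(21 + 3 \cdot 9 \left(\left(-3\right) \left(-5\right)\right)\right)^{2} - 726 = - 6 \left(21 + 3 \cdot 9 \cdot 15\right)^{2} - 726 = - 6 \left(21 + 405\right)^{2} - 726 = - 6 \cdot 426^{2} - 726 = \left(-6\right) 181476 - 726 = -1088856 - 726 = -1089582$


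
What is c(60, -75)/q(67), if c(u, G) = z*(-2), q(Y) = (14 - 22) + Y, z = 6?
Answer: -12/59 ≈ -0.20339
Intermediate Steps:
q(Y) = -8 + Y
c(u, G) = -12 (c(u, G) = 6*(-2) = -12)
c(60, -75)/q(67) = -12/(-8 + 67) = -12/59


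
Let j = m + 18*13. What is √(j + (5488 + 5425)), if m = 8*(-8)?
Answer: √11083 ≈ 105.28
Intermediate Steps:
m = -64
j = 170 (j = -64 + 18*13 = -64 + 234 = 170)
√(j + (5488 + 5425)) = √(170 + (5488 + 5425)) = √(170 + 10913) = √11083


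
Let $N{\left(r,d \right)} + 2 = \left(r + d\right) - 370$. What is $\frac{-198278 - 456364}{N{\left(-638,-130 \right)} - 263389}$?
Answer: $\frac{654642}{264529} \approx 2.4747$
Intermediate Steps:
$N{\left(r,d \right)} = -372 + d + r$ ($N{\left(r,d \right)} = -2 - \left(370 - d - r\right) = -2 + \left(-370 + d + r\right) = -372 + d + r$)
$\frac{-198278 - 456364}{N{\left(-638,-130 \right)} - 263389} = \frac{-198278 - 456364}{\left(-372 - 130 - 638\right) - 263389} = - \frac{654642}{-1140 - 263389} = - \frac{654642}{-264529} = \left(-654642\right) \left(- \frac{1}{264529}\right) = \frac{654642}{264529}$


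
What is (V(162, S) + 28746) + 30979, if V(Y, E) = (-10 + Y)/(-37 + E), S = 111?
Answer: 2209901/37 ≈ 59727.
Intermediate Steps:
V(Y, E) = (-10 + Y)/(-37 + E)
(V(162, S) + 28746) + 30979 = ((-10 + 162)/(-37 + 111) + 28746) + 30979 = (152/74 + 28746) + 30979 = ((1/74)*152 + 28746) + 30979 = (76/37 + 28746) + 30979 = 1063678/37 + 30979 = 2209901/37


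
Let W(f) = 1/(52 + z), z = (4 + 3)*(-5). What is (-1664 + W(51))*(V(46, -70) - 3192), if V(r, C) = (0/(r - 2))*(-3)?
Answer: 90292104/17 ≈ 5.3113e+6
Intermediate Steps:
z = -35 (z = 7*(-5) = -35)
V(r, C) = 0 (V(r, C) = (0/(-2 + r))*(-3) = 0*(-3) = 0)
W(f) = 1/17 (W(f) = 1/(52 - 35) = 1/17)
(-1664 + W(51))*(V(46, -70) - 3192) = (-1664 + 1/17)*(0 - 3192) = -28287/17*(-3192) = 90292104/17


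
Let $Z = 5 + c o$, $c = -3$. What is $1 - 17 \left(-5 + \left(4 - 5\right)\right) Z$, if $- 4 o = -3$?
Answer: $\frac{563}{2} \approx 281.5$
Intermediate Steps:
$o = \frac{3}{4}$ ($o = \left(- \frac{1}{4}\right) \left(-3\right) = \frac{3}{4} \approx 0.75$)
$Z = \frac{11}{4}$ ($Z = 5 - \frac{9}{4} = \frac{11}{4} \approx 2.75$)
$1 - 17 \left(-5 + \left(4 - 5\right)\right) Z = 1 - 17 \left(-5 + \left(4 - 5\right)\right) \frac{11}{4} = 1 - 17 \left(-5 - 1\right) \frac{11}{4} = 1 - 17 \left(\left(-6\right) \frac{11}{4}\right) = 1 - - \frac{561}{2} = 1 + \frac{561}{2} = \frac{563}{2}$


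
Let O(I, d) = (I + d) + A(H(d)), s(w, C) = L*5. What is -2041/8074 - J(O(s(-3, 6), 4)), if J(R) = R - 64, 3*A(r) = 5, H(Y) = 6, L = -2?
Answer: 1649047/24222 ≈ 68.081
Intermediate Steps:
s(w, C) = -10 (s(w, C) = -2*5 = -10)
A(r) = 5/3 (A(r) = (⅓)*5 = 5/3)
O(I, d) = 5/3 + I + d (O(I, d) = (I + d) + 5/3 = 5/3 + I + d)
J(R) = -64 + R
-2041/8074 - J(O(s(-3, 6), 4)) = -2041/8074 - (-64 + (5/3 - 10 + 4)) = -2041*1/8074 - (-64 - 13/3) = -2041/8074 - 1*(-205/3) = -2041/8074 + 205/3 = 1649047/24222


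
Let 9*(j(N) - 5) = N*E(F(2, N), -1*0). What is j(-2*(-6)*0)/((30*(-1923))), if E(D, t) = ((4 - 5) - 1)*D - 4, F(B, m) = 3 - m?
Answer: -1/11538 ≈ -8.6670e-5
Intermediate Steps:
E(D, t) = -4 - 2*D (E(D, t) = (-1 - 1)*D - 4 = -2*D - 4 = -4 - 2*D)
j(N) = 5 + N*(-10 + 2*N)/9 (j(N) = 5 + (N*(-4 - 2*(3 - N)))/9 = 5 + (N*(-4 + (-6 + 2*N)))/9 = 5 + (N*(-10 + 2*N))/9 = 5 + N*(-10 + 2*N)/9)
j(-2*(-6)*0)/((30*(-1923))) = (5 + 2*(-2*(-6)*0)*(-5 - 2*(-6)*0)/9)/((30*(-1923))) = (5 + 2*(12*0)*(-5 + 12*0)/9)/(-57690) = (5 + (2/9)*0*(-5 + 0))*(-1/57690) = (5 + (2/9)*0*(-5))*(-1/57690) = (5 + 0)*(-1/57690) = 5*(-1/57690) = -1/11538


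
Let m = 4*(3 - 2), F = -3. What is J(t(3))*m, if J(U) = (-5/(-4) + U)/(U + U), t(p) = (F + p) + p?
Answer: 17/6 ≈ 2.8333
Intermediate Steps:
t(p) = -3 + 2*p (t(p) = (-3 + p) + p = -3 + 2*p)
J(U) = (5/4 + U)/(2*U) (J(U) = (-5*(-1/4) + U)/((2*U)) = (5/4 + U)*(1/(2*U)) = (5/4 + U)/(2*U))
m = 4 (m = 4*1 = 4)
J(t(3))*m = ((5 + 4*(-3 + 2*3))/(8*(-3 + 2*3)))*4 = ((5 + 4*(-3 + 6))/(8*(-3 + 6)))*4 = ((1/8)*(5 + 4*3)/3)*4 = ((1/8)*(1/3)*(5 + 12))*4 = ((1/8)*(1/3)*17)*4 = (17/24)*4 = 17/6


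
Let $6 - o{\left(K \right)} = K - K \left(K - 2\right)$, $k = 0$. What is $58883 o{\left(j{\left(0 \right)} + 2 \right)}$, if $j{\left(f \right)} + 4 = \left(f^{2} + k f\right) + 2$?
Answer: $353298$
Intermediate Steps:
$j{\left(f \right)} = -2 + f^{2}$ ($j{\left(f \right)} = -4 + \left(\left(f^{2} + 0 f\right) + 2\right) = -4 + \left(\left(f^{2} + 0\right) + 2\right) = -4 + \left(f^{2} + 2\right) = -4 + \left(2 + f^{2}\right) = -2 + f^{2}$)
$o{\left(K \right)} = 6 - K + K \left(-2 + K\right)$ ($o{\left(K \right)} = 6 - \left(K - K \left(K - 2\right)\right) = 6 - \left(K - K \left(-2 + K\right)\right) = 6 + \left(- K + K \left(-2 + K\right)\right) = 6 - K + K \left(-2 + K\right)$)
$58883 o{\left(j{\left(0 \right)} + 2 \right)} = 58883 \left(6 + \left(\left(-2 + 0^{2}\right) + 2\right)^{2} - 3 \left(\left(-2 + 0^{2}\right) + 2\right)\right) = 58883 \left(6 + \left(\left(-2 + 0\right) + 2\right)^{2} - 3 \left(\left(-2 + 0\right) + 2\right)\right) = 58883 \left(6 + \left(-2 + 2\right)^{2} - 3 \left(-2 + 2\right)\right) = 58883 \left(6 + 0^{2} - 0\right) = 58883 \left(6 + 0 + 0\right) = 58883 \cdot 6 = 353298$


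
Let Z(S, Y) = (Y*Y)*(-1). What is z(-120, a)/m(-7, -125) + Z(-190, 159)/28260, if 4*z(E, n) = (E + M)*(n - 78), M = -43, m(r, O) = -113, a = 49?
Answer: -1007028/88705 ≈ -11.353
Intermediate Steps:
Z(S, Y) = -Y² (Z(S, Y) = Y²*(-1) = -Y²)
z(E, n) = (-78 + n)*(-43 + E)/4 (z(E, n) = ((E - 43)*(n - 78))/4 = ((-43 + E)*(-78 + n))/4 = ((-78 + n)*(-43 + E))/4 = (-78 + n)*(-43 + E)/4)
z(-120, a)/m(-7, -125) + Z(-190, 159)/28260 = (1677/2 - 43/4*49 - 39/2*(-120) + (¼)*(-120)*49)/(-113) - 1*159²/28260 = (1677/2 - 2107/4 + 2340 - 1470)*(-1/113) - 1*25281*(1/28260) = (4727/4)*(-1/113) - 25281*1/28260 = -4727/452 - 2809/3140 = -1007028/88705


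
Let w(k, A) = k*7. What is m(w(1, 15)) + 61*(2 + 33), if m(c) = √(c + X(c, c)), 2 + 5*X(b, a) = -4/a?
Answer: 2135 + √7945/35 ≈ 2137.5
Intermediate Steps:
X(b, a) = -⅖ - 4/(5*a) (X(b, a) = -⅖ + (-4/a)/5 = -⅖ - 4/(5*a))
w(k, A) = 7*k
m(c) = √(c + 2*(-2 - c)/(5*c))
m(w(1, 15)) + 61*(2 + 33) = √(-10 - 20/(7*1) + 25*(7*1))/5 + 61*(2 + 33) = √(-10 - 20/7 + 25*7)/5 + 61*35 = √(-10 - 20*⅐ + 175)/5 + 2135 = √(-10 - 20/7 + 175)/5 + 2135 = √(1135/7)/5 + 2135 = (√7945/7)/5 + 2135 = √7945/35 + 2135 = 2135 + √7945/35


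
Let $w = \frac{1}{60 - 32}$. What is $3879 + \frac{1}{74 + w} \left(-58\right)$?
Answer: $\frac{8039543}{2073} \approx 3878.2$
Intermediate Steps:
$w = \frac{1}{28} \approx 0.035714$
$3879 + \frac{1}{74 + w} \left(-58\right) = 3879 + \frac{1}{74 + \frac{1}{28}} \left(-58\right) = 3879 + \frac{1}{\frac{2073}{28}} \left(-58\right) = 3879 + \frac{28}{2073} \left(-58\right) = 3879 - \frac{1624}{2073} = \frac{8039543}{2073}$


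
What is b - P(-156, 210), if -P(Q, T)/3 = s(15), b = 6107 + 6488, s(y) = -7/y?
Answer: 62968/5 ≈ 12594.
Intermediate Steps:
b = 12595
P(Q, T) = 7/5 (P(Q, T) = -(-21)/15 = -3*(-7/15) = 7/5)
b - P(-156, 210) = 12595 - 1*7/5 = 12595 - 7/5 = 62968/5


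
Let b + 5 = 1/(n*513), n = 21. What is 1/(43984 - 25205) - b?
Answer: 1011522829/202306167 ≈ 5.0000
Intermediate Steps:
b = -53864/10773 (b = -5 + 1/(21*513) = -5 + 1/10773 = -53864/10773 ≈ -4.9999)
1/(43984 - 25205) - b = 1/(43984 - 25205) - 1*(-53864/10773) = 1/18779 + 53864/10773 = 1011522829/202306167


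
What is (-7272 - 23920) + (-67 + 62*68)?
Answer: -27043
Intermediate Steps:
(-7272 - 23920) + (-67 + 62*68) = -31192 + (-67 + 4216) = -31192 + 4149 = -27043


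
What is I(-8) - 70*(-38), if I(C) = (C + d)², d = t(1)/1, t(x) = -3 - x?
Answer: 2804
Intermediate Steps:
d = -4 (d = (-3 - 1*1)/1 = (-3 - 1)*1 = -4*1 = -4)
I(C) = (-4 + C)² (I(C) = (C - 4)² = (-4 + C)²)
I(-8) - 70*(-38) = (-4 - 8)² - 70*(-38) = (-12)² + 2660 = 144 + 2660 = 2804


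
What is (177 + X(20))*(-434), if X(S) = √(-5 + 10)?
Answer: -76818 - 434*√5 ≈ -77789.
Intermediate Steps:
X(S) = √5
(177 + X(20))*(-434) = (177 + √5)*(-434) = -76818 - 434*√5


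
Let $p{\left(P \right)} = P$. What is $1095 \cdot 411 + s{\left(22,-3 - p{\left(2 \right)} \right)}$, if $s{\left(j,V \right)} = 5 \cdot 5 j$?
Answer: $450595$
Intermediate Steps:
$s{\left(j,V \right)} = 25 j$
$1095 \cdot 411 + s{\left(22,-3 - p{\left(2 \right)} \right)} = 1095 \cdot 411 + 25 \cdot 22 = 450045 + 550 = 450595$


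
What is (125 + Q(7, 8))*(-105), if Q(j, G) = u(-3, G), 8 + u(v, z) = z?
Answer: -13125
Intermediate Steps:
u(v, z) = -8 + z
Q(j, G) = -8 + G
(125 + Q(7, 8))*(-105) = (125 + (-8 + 8))*(-105) = (125 + 0)*(-105) = 125*(-105) = -13125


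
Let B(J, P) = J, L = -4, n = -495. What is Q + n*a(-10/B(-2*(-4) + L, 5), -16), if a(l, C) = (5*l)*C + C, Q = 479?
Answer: -90601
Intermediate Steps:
a(l, C) = C + 5*C*l (a(l, C) = 5*C*l + C = C + 5*C*l)
Q + n*a(-10/B(-2*(-4) + L, 5), -16) = 479 - (-7920)*(1 + 5*(-10/(-2*(-4) - 4))) = 479 - (-7920)*(1 + 5*(-10/(8 - 4))) = 479 - (-7920)*(1 + 5*(-10/4)) = 479 - (-7920)*(1 + 5*(-10*¼)) = 479 - (-7920)*(1 + 5*(-5/2)) = 479 - (-7920)*(1 - 25/2) = 479 - (-7920)*(-23)/2 = 479 - 495*184 = 479 - 91080 = -90601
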